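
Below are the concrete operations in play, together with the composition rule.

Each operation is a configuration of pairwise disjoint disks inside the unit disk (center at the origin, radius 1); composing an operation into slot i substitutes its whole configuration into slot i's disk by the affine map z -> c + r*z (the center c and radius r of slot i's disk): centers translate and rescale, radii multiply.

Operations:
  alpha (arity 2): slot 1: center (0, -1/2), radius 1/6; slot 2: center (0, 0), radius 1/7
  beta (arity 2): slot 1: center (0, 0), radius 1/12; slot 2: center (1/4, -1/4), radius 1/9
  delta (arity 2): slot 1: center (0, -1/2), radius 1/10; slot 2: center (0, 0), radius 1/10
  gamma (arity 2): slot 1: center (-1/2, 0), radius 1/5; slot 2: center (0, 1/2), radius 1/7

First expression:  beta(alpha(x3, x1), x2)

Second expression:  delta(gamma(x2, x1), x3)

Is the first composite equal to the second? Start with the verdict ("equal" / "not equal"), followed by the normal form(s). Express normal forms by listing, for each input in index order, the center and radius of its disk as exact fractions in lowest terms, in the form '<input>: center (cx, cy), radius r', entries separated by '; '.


Reducing the first expression gives x1: center (0, 0), radius 1/84; x2: center (1/4, -1/4), radius 1/9; x3: center (0, -1/24), radius 1/72
Reducing the second expression gives x1: center (0, -9/20), radius 1/70; x2: center (-1/20, -1/2), radius 1/50; x3: center (0, 0), radius 1/10
They disagree, so not equal.

not equal; first: x1: center (0, 0), radius 1/84; x2: center (1/4, -1/4), radius 1/9; x3: center (0, -1/24), radius 1/72; second: x1: center (0, -9/20), radius 1/70; x2: center (-1/20, -1/2), radius 1/50; x3: center (0, 0), radius 1/10


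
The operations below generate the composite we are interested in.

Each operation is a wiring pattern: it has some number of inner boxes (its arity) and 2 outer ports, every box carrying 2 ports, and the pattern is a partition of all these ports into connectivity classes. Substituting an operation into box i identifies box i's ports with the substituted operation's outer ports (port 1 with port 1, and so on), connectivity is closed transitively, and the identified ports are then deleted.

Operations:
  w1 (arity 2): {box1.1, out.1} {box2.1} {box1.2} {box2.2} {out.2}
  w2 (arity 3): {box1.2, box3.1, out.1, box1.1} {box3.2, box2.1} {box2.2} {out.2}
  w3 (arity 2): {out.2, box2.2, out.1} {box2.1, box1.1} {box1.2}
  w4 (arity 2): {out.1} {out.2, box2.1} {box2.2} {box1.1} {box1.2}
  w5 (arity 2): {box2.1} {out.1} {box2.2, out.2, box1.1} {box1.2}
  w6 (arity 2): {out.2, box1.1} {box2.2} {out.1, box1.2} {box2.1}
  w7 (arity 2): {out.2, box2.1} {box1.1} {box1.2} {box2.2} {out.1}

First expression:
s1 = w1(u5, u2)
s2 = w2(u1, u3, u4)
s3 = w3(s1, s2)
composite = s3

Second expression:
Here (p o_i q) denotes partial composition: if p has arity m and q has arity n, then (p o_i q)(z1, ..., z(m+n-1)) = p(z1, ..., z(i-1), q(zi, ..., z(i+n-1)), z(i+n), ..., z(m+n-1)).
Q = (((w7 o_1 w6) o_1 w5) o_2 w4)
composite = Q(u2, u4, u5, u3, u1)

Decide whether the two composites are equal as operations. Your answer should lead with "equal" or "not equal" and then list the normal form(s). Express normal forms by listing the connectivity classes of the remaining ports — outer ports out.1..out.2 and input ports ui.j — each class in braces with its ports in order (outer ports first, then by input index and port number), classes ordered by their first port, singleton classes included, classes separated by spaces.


Reducing the first expression gives {out.1, out.2} {u1.1, u1.2, u4.1, u5.1} {u2.1} {u2.2} {u3.1, u4.2} {u3.2} {u5.2}
Reducing the second expression gives {out.1} {out.2, u1.1} {u1.2} {u2.1, u5.1} {u2.2} {u3.1} {u3.2} {u4.1} {u4.2} {u5.2}
Distinct normal forms: not equal.

not equal: they reduce to {out.1, out.2} {u1.1, u1.2, u4.1, u5.1} {u2.1} {u2.2} {u3.1, u4.2} {u3.2} {u5.2} and {out.1} {out.2, u1.1} {u1.2} {u2.1, u5.1} {u2.2} {u3.1} {u3.2} {u4.1} {u4.2} {u5.2}


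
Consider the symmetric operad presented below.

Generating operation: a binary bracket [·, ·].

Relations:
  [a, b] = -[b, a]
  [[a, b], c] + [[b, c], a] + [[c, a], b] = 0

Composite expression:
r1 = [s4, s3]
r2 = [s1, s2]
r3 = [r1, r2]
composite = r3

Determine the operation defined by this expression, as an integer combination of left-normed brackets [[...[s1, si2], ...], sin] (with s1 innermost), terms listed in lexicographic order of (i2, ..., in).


[[[s1, s2], s3], s4] - [[[s1, s2], s4], s3]

Left-normed coefficients sit on the s1-initial expansion words.
Composite bracket: [[s4, s3], [s1, s2]]
Applying ab - ba throughout gives 8 signed words (2^3 = 8).
The s1-initial words carry the normal form:
  from s1s2s3s4, sign +1: term +[[[s1, s2], s3], s4]
  from s1s2s4s3, sign -1: term -[[[s1, s2], s4], s3]


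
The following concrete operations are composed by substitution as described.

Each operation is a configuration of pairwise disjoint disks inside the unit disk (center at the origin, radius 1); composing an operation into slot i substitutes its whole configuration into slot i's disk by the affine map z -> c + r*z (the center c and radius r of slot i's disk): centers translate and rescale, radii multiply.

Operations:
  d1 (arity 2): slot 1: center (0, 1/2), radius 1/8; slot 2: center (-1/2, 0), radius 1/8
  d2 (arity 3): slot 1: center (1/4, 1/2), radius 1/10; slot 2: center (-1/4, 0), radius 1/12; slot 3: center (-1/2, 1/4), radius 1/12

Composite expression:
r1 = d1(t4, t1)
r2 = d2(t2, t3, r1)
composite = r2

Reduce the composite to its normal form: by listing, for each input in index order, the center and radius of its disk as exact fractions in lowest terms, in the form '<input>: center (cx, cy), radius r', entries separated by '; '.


t1: center (-13/24, 1/4), radius 1/96; t2: center (1/4, 1/2), radius 1/10; t3: center (-1/4, 0), radius 1/12; t4: center (-1/2, 7/24), radius 1/96

Follow each t-input down from d2: c' goes to c + r*c', radius to r*r'.
t2: after 1 affine step, its disk has center (1/4, 1/2), radius 1/10
t3: after 1 affine step, its disk has center (-1/4, 0), radius 1/12
t4: after 2 affine steps, its disk has center (-1/2, 7/24), radius 1/96
t1: after 2 affine steps, its disk has center (-13/24, 1/4), radius 1/96


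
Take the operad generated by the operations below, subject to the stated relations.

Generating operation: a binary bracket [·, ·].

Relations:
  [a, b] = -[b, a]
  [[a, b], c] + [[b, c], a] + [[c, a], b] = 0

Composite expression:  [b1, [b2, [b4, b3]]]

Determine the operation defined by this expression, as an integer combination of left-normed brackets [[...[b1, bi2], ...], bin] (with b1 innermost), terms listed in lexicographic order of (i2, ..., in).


-[[[b1, b2], b3], b4] + [[[b1, b2], b4], b3] + [[[b1, b3], b4], b2] - [[[b1, b4], b3], b2]

Skip Jacobi rewriting: expand, keep b1-initial words, read off terms.
Composite bracket: [b1, [b2, [b4, b3]]]
Under [a, b] = ab - ba we get 8 signed associative words (2^3 = 8).
Only words starting with b1 matter:
  the word b1b2b3b4 carries sign -1 and contributes -[[[b1, b2], b3], b4]
  the word b1b2b4b3 carries sign +1 and contributes +[[[b1, b2], b4], b3]
  the word b1b3b4b2 carries sign +1 and contributes +[[[b1, b3], b4], b2]
  the word b1b4b3b2 carries sign -1 and contributes -[[[b1, b4], b3], b2]


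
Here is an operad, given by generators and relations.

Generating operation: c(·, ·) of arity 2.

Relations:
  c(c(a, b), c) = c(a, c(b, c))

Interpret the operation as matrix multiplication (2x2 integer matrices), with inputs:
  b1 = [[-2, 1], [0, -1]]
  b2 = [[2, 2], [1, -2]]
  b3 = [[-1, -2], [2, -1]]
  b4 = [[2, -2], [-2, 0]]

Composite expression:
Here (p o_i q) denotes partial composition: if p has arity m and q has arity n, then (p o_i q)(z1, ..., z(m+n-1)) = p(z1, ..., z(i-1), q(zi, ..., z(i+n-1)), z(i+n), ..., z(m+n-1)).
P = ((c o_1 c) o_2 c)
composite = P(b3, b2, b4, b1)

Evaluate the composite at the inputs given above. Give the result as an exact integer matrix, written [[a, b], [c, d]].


[[24, -20], [12, 0]]

c(b2, b4) = [[0, -4], [6, -2]]
c(b3, c(b2, b4)) = [[-12, 8], [-6, -6]]
c(c(b3, c(b2, b4)), b1) = [[24, -20], [12, 0]]


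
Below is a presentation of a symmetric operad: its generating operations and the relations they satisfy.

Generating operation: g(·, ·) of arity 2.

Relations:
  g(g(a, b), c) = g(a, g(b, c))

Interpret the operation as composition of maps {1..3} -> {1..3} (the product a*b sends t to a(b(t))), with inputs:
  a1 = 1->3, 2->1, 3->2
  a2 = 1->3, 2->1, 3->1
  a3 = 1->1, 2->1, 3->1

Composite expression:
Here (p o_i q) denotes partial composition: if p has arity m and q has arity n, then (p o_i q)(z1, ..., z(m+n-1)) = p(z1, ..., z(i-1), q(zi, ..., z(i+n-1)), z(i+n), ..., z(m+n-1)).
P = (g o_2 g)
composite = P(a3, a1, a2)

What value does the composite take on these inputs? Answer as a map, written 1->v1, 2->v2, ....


1->1, 2->1, 3->1

g(a1, a2) = 1->2, 2->3, 3->3
g(a3, g(a1, a2)) = 1->1, 2->1, 3->1


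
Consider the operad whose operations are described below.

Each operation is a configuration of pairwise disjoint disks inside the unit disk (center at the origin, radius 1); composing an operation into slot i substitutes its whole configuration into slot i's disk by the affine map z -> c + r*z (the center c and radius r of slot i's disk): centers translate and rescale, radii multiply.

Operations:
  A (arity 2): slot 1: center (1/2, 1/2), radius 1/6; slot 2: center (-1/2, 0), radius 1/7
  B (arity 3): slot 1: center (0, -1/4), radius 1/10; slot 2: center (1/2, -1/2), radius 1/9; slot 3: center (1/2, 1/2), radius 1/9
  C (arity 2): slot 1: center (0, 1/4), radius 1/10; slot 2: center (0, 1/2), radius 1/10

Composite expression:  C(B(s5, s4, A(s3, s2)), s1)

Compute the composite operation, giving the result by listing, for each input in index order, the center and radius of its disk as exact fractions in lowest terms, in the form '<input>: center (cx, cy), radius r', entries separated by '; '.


s1: center (0, 1/2), radius 1/10; s2: center (2/45, 3/10), radius 1/630; s3: center (1/18, 11/36), radius 1/540; s4: center (1/20, 1/5), radius 1/90; s5: center (0, 9/40), radius 1/100

Affine substitution under C: radii multiply and s-centers shift.
input s5: applying the 2 nested substitutions gives center (0, 9/40), radius 1/100
input s4: applying the 2 nested substitutions gives center (1/20, 1/5), radius 1/90
input s3: applying the 3 nested substitutions gives center (1/18, 11/36), radius 1/540
input s2: applying the 3 nested substitutions gives center (2/45, 3/10), radius 1/630
input s1: applying the 1 nested substitution gives center (0, 1/2), radius 1/10


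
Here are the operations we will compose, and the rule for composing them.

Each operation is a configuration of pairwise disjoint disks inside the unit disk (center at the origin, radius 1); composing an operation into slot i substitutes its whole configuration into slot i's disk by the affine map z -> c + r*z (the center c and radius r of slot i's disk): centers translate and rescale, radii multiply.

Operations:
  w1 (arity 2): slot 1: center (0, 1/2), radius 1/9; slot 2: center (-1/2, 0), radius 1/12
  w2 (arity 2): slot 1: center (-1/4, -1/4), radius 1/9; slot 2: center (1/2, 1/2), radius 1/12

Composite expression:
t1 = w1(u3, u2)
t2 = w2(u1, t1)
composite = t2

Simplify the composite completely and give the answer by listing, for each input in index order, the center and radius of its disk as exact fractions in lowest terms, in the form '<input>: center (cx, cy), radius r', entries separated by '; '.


Below w2, radii multiply path by path; the u-disk centers shift.
u1: after 1 affine step, its disk has center (-1/4, -1/4), radius 1/9
u3: after 2 affine steps, its disk has center (1/2, 13/24), radius 1/108
u2: after 2 affine steps, its disk has center (11/24, 1/2), radius 1/144

u1: center (-1/4, -1/4), radius 1/9; u2: center (11/24, 1/2), radius 1/144; u3: center (1/2, 13/24), radius 1/108


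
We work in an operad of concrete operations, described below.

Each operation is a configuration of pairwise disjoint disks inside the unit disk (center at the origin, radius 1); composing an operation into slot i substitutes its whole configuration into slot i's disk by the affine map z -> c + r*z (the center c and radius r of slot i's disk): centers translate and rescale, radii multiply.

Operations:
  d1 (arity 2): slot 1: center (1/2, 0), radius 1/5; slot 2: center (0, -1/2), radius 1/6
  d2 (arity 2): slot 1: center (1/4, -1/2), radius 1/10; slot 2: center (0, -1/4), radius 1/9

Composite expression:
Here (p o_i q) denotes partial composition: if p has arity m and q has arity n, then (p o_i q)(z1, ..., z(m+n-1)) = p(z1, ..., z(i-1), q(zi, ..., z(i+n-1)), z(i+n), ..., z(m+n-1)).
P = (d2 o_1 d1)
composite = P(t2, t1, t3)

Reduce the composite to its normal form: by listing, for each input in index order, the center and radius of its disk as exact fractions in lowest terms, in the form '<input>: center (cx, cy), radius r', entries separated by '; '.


t1: center (1/4, -11/20), radius 1/60; t2: center (3/10, -1/2), radius 1/50; t3: center (0, -1/4), radius 1/9


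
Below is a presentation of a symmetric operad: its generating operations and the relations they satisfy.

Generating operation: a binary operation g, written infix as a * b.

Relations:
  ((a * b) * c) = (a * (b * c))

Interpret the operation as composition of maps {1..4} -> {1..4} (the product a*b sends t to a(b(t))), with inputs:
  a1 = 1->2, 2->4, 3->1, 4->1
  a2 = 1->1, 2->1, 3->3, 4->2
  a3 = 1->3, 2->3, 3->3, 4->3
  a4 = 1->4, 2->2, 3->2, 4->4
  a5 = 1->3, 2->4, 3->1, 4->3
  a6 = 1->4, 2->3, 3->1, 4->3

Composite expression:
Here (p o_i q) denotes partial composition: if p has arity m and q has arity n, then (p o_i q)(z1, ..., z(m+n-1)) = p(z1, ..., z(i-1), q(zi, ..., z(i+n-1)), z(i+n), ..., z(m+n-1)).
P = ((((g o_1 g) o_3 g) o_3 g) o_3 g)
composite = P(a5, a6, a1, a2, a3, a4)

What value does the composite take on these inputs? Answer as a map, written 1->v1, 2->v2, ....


1->3, 2->3, 3->3, 4->3

(a5 * a6) = 1->3, 2->1, 3->3, 4->1
(a1 * a2) = 1->2, 2->2, 3->1, 4->4
((a1 * a2) * a3) = 1->1, 2->1, 3->1, 4->1
(((a1 * a2) * a3) * a4) = 1->1, 2->1, 3->1, 4->1
((a5 * a6) * (((a1 * a2) * a3) * a4)) = 1->3, 2->3, 3->3, 4->3


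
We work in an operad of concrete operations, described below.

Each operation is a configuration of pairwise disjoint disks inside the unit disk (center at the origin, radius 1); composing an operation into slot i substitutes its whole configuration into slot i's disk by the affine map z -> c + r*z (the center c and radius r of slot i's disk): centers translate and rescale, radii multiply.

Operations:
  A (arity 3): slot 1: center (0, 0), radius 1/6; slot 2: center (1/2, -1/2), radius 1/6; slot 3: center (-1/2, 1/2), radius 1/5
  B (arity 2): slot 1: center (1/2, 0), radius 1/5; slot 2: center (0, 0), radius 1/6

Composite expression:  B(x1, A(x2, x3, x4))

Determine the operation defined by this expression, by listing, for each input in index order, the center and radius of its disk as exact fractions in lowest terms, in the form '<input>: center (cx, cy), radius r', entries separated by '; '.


x1: center (1/2, 0), radius 1/5; x2: center (0, 0), radius 1/36; x3: center (1/12, -1/12), radius 1/36; x4: center (-1/12, 1/12), radius 1/30


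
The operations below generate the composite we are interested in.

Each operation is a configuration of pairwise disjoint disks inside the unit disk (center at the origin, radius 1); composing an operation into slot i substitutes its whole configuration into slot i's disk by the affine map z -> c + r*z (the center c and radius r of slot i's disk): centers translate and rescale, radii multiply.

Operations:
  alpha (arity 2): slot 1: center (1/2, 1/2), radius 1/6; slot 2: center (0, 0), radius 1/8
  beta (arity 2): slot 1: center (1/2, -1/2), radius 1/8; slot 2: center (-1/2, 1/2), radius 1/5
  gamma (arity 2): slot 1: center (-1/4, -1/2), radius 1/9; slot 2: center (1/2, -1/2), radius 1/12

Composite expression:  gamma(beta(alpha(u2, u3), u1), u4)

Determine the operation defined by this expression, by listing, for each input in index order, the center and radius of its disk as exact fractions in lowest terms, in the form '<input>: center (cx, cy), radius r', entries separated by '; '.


u1: center (-11/36, -4/9), radius 1/45; u2: center (-3/16, -79/144), radius 1/432; u3: center (-7/36, -5/9), radius 1/576; u4: center (1/2, -1/2), radius 1/12


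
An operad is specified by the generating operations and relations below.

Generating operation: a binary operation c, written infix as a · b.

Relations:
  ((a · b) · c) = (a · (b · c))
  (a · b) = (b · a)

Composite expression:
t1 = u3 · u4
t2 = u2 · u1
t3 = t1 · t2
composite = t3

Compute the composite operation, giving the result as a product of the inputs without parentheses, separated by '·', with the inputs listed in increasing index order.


Both nesting and order wash out for c; what remains is which u's occur.
(u3 · u4) spells out as u3 · u4
(u2 · u1) spells out as u2 · u1
((u3 · u4) · (u2 · u1)) spells out as u3 · u4 · u2 · u1
the factors in increasing index order: u1 · u2 · u3 · u4

u1 · u2 · u3 · u4


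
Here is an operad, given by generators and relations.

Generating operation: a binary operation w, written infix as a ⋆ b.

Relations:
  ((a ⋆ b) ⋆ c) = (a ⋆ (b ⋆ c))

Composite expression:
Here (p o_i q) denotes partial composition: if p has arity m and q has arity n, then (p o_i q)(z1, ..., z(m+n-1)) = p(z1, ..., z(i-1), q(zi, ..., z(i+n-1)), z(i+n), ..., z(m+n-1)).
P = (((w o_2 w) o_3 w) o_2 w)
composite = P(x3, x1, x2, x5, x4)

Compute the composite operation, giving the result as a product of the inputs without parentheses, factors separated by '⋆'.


Associativity of w dissolves the nesting; only the x-input order survives.
(x1 ⋆ x2) reduces to x1 ⋆ x2
(x5 ⋆ x4) reduces to x5 ⋆ x4
((x1 ⋆ x2) ⋆ (x5 ⋆ x4)) reduces to x1 ⋆ x2 ⋆ x5 ⋆ x4
(x3 ⋆ ((x1 ⋆ x2) ⋆ (x5 ⋆ x4))) reduces to x3 ⋆ x1 ⋆ x2 ⋆ x5 ⋆ x4

x3 ⋆ x1 ⋆ x2 ⋆ x5 ⋆ x4


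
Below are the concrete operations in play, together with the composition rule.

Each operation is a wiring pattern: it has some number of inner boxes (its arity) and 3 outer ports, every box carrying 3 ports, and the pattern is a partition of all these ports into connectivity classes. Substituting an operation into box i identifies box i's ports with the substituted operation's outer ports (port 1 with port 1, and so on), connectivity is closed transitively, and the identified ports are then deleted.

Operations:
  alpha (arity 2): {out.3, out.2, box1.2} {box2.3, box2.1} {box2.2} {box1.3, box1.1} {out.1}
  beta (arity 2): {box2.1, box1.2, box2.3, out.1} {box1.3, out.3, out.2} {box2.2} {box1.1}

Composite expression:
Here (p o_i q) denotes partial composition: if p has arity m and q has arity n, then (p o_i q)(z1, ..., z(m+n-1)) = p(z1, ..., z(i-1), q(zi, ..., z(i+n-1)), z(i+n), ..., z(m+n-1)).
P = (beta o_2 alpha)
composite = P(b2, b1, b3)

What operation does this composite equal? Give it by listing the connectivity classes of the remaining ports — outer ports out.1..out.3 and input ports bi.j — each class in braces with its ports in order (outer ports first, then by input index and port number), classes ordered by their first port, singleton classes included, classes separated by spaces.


After gluing at beta, chains via deleted ports link the b-ports.
composing alpha on (b1, b3), with out.j its own outer ports: {out.1} {out.2, out.3, b1.2} {b1.1, b1.3} {b3.1, b3.3} {b3.2}
composing beta on (b2, b1, b3), with out.j its own outer ports: {out.1, b1.2, b2.2} {out.2, out.3, b2.3} {b1.1, b1.3} {b2.1} {b3.1, b3.3} {b3.2}

{out.1, b1.2, b2.2} {out.2, out.3, b2.3} {b1.1, b1.3} {b2.1} {b3.1, b3.3} {b3.2}


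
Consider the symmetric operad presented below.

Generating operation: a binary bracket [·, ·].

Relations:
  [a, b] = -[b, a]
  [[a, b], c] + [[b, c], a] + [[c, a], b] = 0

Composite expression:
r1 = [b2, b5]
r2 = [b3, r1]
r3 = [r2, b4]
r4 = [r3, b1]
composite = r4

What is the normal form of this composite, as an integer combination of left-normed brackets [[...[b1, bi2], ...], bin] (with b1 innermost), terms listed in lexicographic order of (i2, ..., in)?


[[[[b1, b2], b5], b3], b4] - [[[[b1, b3], b2], b5], b4] + [[[[b1, b3], b5], b2], b4] - [[[[b1, b4], b2], b5], b3] + [[[[b1, b4], b3], b2], b5] - [[[[b1, b4], b3], b5], b2] + [[[[b1, b4], b5], b2], b3] - [[[[b1, b5], b2], b3], b4]

Antisymmetry and Jacobi reduce to b1-anchored left-normed brackets.
Composite bracket: [[[b3, [b2, b5]], b4], b1]
Expanding via [a, b] = ab - ba: 16 signed words (2^4 = 16).
Only words starting with b1 matter:
  from b1b2b5b3b4, sign +1: term +[[[[b1, b2], b5], b3], b4]
  from b1b3b2b5b4, sign -1: term -[[[[b1, b3], b2], b5], b4]
  from b1b3b5b2b4, sign +1: term +[[[[b1, b3], b5], b2], b4]
  from b1b4b2b5b3, sign -1: term -[[[[b1, b4], b2], b5], b3]
  from b1b4b3b2b5, sign +1: term +[[[[b1, b4], b3], b2], b5]
  from b1b4b3b5b2, sign -1: term -[[[[b1, b4], b3], b5], b2]
  from b1b4b5b2b3, sign +1: term +[[[[b1, b4], b5], b2], b3]
  from b1b5b2b3b4, sign -1: term -[[[[b1, b5], b2], b3], b4]


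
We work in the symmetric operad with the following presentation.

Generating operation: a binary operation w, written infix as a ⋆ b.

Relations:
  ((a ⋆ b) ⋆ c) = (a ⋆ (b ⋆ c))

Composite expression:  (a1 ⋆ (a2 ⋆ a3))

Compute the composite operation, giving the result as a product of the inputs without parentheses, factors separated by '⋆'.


All parenthesizations of w agree; list the a-inputs left to right.
(a2 ⋆ a3) unparenthesizes to a2 ⋆ a3
(a1 ⋆ (a2 ⋆ a3)) unparenthesizes to a1 ⋆ a2 ⋆ a3

a1 ⋆ a2 ⋆ a3


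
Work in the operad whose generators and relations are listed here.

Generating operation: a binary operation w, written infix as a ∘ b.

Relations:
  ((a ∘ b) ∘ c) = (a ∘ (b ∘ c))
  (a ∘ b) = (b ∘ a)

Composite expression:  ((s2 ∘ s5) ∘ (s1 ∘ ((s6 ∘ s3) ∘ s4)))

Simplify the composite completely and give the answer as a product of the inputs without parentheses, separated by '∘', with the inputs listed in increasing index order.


s1 ∘ s2 ∘ s3 ∘ s4 ∘ s5 ∘ s6


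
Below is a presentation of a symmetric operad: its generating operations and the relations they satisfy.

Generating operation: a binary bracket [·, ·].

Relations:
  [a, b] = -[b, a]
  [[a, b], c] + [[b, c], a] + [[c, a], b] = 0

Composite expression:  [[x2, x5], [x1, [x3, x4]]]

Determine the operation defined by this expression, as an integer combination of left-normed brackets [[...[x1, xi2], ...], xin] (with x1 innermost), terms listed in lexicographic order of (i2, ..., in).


-[[[[x1, x3], x4], x2], x5] + [[[[x1, x3], x4], x5], x2] + [[[[x1, x4], x3], x2], x5] - [[[[x1, x4], x3], x5], x2]

Skip Jacobi rewriting: expand, keep x1-initial words, read off terms.
Composite bracket: [[x2, x5], [x1, [x3, x4]]]
Under [a, b] = ab - ba we get 16 signed associative words (2^4 = 16).
Only words starting with x1 matter:
  the word x1x3x4x2x5 carries sign -1 and contributes -[[[[x1, x3], x4], x2], x5]
  the word x1x3x4x5x2 carries sign +1 and contributes +[[[[x1, x3], x4], x5], x2]
  the word x1x4x3x2x5 carries sign +1 and contributes +[[[[x1, x4], x3], x2], x5]
  the word x1x4x3x5x2 carries sign -1 and contributes -[[[[x1, x4], x3], x5], x2]


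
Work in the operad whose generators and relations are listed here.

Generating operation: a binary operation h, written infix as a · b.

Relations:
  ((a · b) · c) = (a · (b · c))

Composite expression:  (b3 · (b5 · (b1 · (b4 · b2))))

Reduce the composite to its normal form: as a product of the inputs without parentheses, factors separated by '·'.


b3 · b5 · b1 · b4 · b2

Under associativity of h, the answer is the b's in reading order.
(b4 · b2) spells out as b4 · b2
(b1 · (b4 · b2)) spells out as b1 · b4 · b2
(b5 · (b1 · (b4 · b2))) spells out as b5 · b1 · b4 · b2
(b3 · (b5 · (b1 · (b4 · b2)))) spells out as b3 · b5 · b1 · b4 · b2


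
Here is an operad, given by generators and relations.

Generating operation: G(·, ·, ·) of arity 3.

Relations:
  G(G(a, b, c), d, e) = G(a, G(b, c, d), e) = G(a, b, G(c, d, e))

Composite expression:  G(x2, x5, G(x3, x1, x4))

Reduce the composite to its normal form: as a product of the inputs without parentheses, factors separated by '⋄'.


x2 ⋄ x5 ⋄ x3 ⋄ x1 ⋄ x4

Key point: G is associative — brackets drop, the x-order remains.
G(x3, x1, x4) unparenthesizes to x3 ⋄ x1 ⋄ x4
G(x2, x5, G(x3, x1, x4)) unparenthesizes to x2 ⋄ x5 ⋄ x3 ⋄ x1 ⋄ x4


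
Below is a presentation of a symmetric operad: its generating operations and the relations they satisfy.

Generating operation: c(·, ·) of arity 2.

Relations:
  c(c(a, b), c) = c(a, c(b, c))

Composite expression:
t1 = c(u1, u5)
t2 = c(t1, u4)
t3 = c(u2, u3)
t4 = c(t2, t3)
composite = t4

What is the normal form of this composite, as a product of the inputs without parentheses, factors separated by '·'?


Under associativity of c, the answer is the u's in reading order.
c(u1, u5) flattens to u1 · u5
c(c(u1, u5), u4) flattens to u1 · u5 · u4
c(u2, u3) flattens to u2 · u3
c(c(c(u1, u5), u4), c(u2, u3)) flattens to u1 · u5 · u4 · u2 · u3

u1 · u5 · u4 · u2 · u3


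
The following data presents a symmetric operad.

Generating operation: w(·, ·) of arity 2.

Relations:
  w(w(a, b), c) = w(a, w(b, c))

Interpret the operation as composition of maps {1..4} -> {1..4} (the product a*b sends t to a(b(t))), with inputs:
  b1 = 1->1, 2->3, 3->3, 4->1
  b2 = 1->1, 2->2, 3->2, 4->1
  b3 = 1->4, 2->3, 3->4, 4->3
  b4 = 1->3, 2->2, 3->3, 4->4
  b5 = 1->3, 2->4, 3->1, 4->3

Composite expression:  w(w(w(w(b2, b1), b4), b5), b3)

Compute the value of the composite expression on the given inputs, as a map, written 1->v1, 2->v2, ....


1->2, 2->2, 3->2, 4->2

w(b2, b1) = 1->1, 2->2, 3->2, 4->1
w(w(b2, b1), b4) = 1->2, 2->2, 3->2, 4->1
w(w(w(b2, b1), b4), b5) = 1->2, 2->1, 3->2, 4->2
w(w(w(w(b2, b1), b4), b5), b3) = 1->2, 2->2, 3->2, 4->2


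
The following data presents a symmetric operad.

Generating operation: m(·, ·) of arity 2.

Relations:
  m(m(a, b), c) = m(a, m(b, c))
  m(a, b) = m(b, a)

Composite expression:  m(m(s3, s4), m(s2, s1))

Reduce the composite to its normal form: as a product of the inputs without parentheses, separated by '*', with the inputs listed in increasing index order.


s1 * s2 * s3 * s4


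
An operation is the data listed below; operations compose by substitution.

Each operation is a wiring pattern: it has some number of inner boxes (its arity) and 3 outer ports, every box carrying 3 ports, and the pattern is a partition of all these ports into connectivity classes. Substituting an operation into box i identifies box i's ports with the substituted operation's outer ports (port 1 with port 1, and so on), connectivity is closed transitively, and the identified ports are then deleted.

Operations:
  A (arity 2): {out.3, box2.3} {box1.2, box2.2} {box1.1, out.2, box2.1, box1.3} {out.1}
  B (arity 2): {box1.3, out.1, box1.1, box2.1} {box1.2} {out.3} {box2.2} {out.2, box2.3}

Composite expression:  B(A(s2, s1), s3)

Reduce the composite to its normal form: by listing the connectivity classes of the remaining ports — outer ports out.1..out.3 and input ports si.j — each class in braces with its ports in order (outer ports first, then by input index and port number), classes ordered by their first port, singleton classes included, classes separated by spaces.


After gluing at B, chains via deleted ports link the s-ports.
through A, on inputs (s2, s1): {out.1} {out.2, s1.1, s2.1, s2.3} {out.3, s1.3} {s1.2, s2.2} (out.j = stage outer ports)
through B, on inputs (s2, s1, s3): {out.1, s1.3, s3.1} {out.2, s3.3} {out.3} {s1.1, s2.1, s2.3} {s1.2, s2.2} {s3.2} (out.j = stage outer ports)

{out.1, s1.3, s3.1} {out.2, s3.3} {out.3} {s1.1, s2.1, s2.3} {s1.2, s2.2} {s3.2}


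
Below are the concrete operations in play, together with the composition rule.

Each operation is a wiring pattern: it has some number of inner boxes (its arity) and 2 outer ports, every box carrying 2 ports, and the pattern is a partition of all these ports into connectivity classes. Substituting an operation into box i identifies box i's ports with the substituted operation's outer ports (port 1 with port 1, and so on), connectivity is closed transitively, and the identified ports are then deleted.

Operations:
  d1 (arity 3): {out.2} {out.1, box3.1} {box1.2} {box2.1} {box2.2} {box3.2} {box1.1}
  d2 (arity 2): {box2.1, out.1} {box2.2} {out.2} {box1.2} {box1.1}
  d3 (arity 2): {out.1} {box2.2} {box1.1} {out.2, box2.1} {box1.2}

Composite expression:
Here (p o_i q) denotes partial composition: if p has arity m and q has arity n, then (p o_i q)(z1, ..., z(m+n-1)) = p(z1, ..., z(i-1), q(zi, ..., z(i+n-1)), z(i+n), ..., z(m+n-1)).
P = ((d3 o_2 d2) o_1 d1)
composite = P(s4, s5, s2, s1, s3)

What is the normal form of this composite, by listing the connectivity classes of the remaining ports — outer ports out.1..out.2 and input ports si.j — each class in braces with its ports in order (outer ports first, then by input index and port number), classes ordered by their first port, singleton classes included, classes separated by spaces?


{out.1} {out.2, s3.1} {s1.1} {s1.2} {s2.1} {s2.2} {s3.2} {s4.1} {s4.2} {s5.1} {s5.2}


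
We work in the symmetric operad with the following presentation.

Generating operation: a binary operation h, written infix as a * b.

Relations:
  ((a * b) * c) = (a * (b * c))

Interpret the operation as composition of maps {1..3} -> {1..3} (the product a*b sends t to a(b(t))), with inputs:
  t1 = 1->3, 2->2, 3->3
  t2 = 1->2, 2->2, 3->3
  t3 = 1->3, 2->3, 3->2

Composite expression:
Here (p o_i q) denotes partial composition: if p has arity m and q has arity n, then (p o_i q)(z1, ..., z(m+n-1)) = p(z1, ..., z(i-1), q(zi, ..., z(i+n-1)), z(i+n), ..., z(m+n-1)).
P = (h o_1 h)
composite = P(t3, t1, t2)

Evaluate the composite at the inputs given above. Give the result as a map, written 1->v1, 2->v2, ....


(t3 * t1) = 1->2, 2->3, 3->2
((t3 * t1) * t2) = 1->3, 2->3, 3->2

1->3, 2->3, 3->2


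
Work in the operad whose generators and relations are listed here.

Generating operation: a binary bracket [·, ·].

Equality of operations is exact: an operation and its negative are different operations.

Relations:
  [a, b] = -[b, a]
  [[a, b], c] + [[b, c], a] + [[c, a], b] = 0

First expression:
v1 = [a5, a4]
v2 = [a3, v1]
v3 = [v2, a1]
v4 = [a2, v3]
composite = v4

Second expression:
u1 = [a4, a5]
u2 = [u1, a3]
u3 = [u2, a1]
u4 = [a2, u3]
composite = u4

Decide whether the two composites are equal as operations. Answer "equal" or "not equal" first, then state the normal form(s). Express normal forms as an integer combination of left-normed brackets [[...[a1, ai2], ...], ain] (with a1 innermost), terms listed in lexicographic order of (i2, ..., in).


equal; the common form is -[[[[a1, a3], a4], a5], a2] + [[[[a1, a3], a5], a4], a2] + [[[[a1, a4], a5], a3], a2] - [[[[a1, a5], a4], a3], a2]

The first expression reduces to -[[[[a1, a3], a4], a5], a2] + [[[[a1, a3], a5], a4], a2] + [[[[a1, a4], a5], a3], a2] - [[[[a1, a5], a4], a3], a2]
The second expression reduces to -[[[[a1, a3], a4], a5], a2] + [[[[a1, a3], a5], a4], a2] + [[[[a1, a4], a5], a3], a2] - [[[[a1, a5], a4], a3], a2]
One common form — equal.


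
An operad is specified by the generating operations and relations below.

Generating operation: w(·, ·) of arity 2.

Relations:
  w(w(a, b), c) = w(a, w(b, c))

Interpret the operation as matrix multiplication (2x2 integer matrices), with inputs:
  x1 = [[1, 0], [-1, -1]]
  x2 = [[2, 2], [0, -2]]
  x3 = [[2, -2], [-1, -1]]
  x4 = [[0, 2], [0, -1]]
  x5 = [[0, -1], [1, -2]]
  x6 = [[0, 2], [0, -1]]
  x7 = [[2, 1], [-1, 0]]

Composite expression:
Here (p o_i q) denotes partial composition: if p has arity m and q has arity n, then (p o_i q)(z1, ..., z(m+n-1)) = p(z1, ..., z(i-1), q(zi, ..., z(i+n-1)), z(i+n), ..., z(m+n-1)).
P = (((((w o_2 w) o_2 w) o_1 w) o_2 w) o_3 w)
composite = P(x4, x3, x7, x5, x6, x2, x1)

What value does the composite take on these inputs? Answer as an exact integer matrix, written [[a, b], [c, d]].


w(x7, x5) = [[1, -4], [0, 1]]
w(x3, w(x7, x5)) = [[2, -10], [-1, 3]]
w(x4, w(x3, w(x7, x5))) = [[-2, 6], [1, -3]]
w(x6, x2) = [[0, -4], [0, 2]]
w(w(x6, x2), x1) = [[4, 4], [-2, -2]]
w(w(x4, w(x3, w(x7, x5))), w(w(x6, x2), x1)) = [[-20, -20], [10, 10]]

[[-20, -20], [10, 10]]


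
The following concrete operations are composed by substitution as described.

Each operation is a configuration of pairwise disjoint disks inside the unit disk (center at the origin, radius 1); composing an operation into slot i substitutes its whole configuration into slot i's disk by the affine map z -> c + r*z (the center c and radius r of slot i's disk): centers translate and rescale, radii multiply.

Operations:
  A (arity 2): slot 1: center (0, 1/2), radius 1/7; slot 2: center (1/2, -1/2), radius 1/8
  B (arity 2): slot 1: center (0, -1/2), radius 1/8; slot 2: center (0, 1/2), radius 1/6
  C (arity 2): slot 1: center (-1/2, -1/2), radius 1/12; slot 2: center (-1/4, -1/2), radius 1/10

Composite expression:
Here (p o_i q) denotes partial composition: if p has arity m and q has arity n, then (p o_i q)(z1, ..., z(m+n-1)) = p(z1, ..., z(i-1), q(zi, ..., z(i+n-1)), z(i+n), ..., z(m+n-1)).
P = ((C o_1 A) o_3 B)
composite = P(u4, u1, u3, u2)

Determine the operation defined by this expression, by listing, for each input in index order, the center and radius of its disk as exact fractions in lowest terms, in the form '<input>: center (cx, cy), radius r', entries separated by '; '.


u1: center (-11/24, -13/24), radius 1/96; u2: center (-1/4, -9/20), radius 1/60; u3: center (-1/4, -11/20), radius 1/80; u4: center (-1/2, -11/24), radius 1/84

Only the slot chain above each u matters under C; compose those maps.
input u4: applying the 2 nested substitutions gives center (-1/2, -11/24), radius 1/84
input u1: applying the 2 nested substitutions gives center (-11/24, -13/24), radius 1/96
input u3: applying the 2 nested substitutions gives center (-1/4, -11/20), radius 1/80
input u2: applying the 2 nested substitutions gives center (-1/4, -9/20), radius 1/60


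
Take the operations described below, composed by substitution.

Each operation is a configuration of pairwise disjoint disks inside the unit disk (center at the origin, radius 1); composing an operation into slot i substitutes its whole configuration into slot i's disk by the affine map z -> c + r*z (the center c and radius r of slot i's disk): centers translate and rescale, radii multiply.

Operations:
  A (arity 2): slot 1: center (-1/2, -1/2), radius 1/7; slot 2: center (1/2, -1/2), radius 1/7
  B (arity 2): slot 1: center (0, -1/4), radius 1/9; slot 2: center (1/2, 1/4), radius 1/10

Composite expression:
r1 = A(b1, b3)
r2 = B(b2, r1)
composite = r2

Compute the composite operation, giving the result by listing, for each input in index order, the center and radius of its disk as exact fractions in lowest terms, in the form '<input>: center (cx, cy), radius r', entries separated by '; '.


Only the slot chain above each b matters under B; compose those maps.
for b2, the 1-step affine chain lands on center (0, -1/4), radius 1/9
for b1, the 2-step affine chain lands on center (9/20, 1/5), radius 1/70
for b3, the 2-step affine chain lands on center (11/20, 1/5), radius 1/70

b1: center (9/20, 1/5), radius 1/70; b2: center (0, -1/4), radius 1/9; b3: center (11/20, 1/5), radius 1/70


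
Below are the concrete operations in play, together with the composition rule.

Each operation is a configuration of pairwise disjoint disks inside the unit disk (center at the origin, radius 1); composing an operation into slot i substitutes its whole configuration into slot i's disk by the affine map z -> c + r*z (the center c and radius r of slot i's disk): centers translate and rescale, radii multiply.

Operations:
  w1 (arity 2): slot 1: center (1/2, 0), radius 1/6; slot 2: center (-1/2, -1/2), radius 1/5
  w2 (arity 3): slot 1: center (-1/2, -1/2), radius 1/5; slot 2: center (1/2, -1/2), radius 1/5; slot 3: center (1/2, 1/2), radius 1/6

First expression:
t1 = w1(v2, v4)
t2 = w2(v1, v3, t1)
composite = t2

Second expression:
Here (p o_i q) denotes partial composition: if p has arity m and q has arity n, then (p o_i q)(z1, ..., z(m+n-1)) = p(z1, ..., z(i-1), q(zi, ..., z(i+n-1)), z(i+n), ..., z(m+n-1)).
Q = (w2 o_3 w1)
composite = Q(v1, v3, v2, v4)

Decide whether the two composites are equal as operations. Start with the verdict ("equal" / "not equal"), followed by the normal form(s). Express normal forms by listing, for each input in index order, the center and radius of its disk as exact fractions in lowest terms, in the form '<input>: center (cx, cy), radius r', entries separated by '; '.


The first expression reduces to v1: center (-1/2, -1/2), radius 1/5; v2: center (7/12, 1/2), radius 1/36; v3: center (1/2, -1/2), radius 1/5; v4: center (5/12, 5/12), radius 1/30
The second expression reduces to v1: center (-1/2, -1/2), radius 1/5; v2: center (7/12, 1/2), radius 1/36; v3: center (1/2, -1/2), radius 1/5; v4: center (5/12, 5/12), radius 1/30
Same normal form: equal.

equal: each reduces to v1: center (-1/2, -1/2), radius 1/5; v2: center (7/12, 1/2), radius 1/36; v3: center (1/2, -1/2), radius 1/5; v4: center (5/12, 5/12), radius 1/30


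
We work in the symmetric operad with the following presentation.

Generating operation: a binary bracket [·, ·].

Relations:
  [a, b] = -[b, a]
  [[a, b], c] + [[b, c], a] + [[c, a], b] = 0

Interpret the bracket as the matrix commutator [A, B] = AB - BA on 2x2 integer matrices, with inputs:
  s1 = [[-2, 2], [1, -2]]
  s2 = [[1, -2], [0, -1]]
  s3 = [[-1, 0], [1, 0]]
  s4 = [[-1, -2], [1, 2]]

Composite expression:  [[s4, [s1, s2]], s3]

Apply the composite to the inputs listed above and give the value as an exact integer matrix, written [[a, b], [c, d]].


[s1, s2] = [[2, -4], [2, -2]]
[s4, [s1, s2]] = [[0, 20], [10, 0]]
[[s4, [s1, s2]], s3] = [[20, 20], [-10, -20]]

[[20, 20], [-10, -20]]


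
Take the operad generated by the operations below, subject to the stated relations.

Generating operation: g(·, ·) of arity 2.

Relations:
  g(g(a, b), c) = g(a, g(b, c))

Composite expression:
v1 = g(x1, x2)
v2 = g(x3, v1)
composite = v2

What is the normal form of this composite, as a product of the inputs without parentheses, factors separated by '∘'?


x3 ∘ x1 ∘ x2

The g-tree's shape is irrelevant; the x-reading-order decides.
g(x1, x2) unparenthesizes to x1 ∘ x2
g(x3, g(x1, x2)) unparenthesizes to x3 ∘ x1 ∘ x2


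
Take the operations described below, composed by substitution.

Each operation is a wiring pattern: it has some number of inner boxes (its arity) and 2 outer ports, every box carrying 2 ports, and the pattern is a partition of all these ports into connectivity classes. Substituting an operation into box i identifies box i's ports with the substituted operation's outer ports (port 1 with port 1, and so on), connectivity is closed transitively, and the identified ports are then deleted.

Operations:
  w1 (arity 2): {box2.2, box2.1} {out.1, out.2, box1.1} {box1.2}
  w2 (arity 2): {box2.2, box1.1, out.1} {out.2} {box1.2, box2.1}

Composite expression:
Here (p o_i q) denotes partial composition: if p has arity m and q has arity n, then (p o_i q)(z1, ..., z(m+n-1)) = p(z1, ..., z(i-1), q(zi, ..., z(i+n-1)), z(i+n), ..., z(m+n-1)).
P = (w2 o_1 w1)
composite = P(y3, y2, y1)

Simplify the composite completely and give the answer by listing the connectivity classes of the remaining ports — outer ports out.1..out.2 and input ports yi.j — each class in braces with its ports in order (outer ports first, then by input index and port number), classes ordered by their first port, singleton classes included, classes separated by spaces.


{out.1, y1.1, y1.2, y3.1} {out.2} {y2.1, y2.2} {y3.2}

Reachability decides: close wires over w2-identified ports.
after w1, the pattern on (y3, y2) reads {out.1, out.2, y3.1} {y2.1, y2.2} {y3.2} (out.j = its outer ports)
after w2, the pattern on (y3, y2, y1) reads {out.1, y1.1, y1.2, y3.1} {out.2} {y2.1, y2.2} {y3.2} (out.j = its outer ports)
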